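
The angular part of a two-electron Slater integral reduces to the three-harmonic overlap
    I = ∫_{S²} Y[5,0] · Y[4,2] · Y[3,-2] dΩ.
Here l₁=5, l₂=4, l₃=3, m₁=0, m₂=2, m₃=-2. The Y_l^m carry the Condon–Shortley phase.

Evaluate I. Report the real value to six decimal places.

m-sum 0 ✓  L=12 even ✓  1≤3≤9 ✓
Π(2lᵢ+1) = 11×9×7 = 693
triangle coeff Δ(5,4,3) = 1/180180
Σ_t [2,4]: t=2:+1/576 t=3:−1/144 t=4:+1/576 = -1/288
(3j)²=20/1001 [(5 4 3; 0 0 0)], sign=+1
Σ_t [4,5]: t=4:+1/576 t=5:−1/2880 = 1/720
(3j)²=80/3003 [(5 4 3; 0 2 -2)], sign=-1
⇒ 4πI² = 4800/13013
I = (-1)√(4800/13013/(4π)) = -0.17132746

-0.171327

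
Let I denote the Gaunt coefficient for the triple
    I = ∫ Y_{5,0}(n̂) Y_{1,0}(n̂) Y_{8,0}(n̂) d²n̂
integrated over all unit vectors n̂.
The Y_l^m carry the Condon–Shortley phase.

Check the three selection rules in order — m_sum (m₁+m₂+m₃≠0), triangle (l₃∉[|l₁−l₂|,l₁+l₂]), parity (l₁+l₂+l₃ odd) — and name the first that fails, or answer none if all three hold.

m₁+m₂+m₃ = 0 + 0 + 0 = 0  ✓
triangle: |5−1|=4 ≤ l₃=8 ≤ 5+1=6  ✗
parity: l₁+l₂+l₃ = 14 is even

triangle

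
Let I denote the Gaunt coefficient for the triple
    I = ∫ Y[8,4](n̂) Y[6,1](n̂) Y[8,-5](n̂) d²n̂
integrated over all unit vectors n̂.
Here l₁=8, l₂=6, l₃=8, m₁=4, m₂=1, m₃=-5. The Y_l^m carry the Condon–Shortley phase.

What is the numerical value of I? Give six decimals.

0.062752

m-sum 0 ✓  L=22 even ✓  2≤8≤14 ✓
Π(2lᵢ+1) = 17×13×17 = 3757
triangle coeff Δ(8,6,8) = 1/13742520792
Σ_t [0,6]: t=0:+1/41803776000 t=1:−1/435456000 t=2:+1/39813120 t=3:−1/18662400 t=4:+1/39813120 t=5:−1/435456000 t=6:+1/41803776000 = -11/1393459200
(3j)²=600/96577 [(8 6 8; 0 0 0)], sign=-1
Σ_t [1,4]: t=1:−1/2612736000 t=2:+1/464486400 t=3:−1/627056640 t=4:+1/6270566400 = 1/2985984000
(3j)²=63/29716 [(8 6 8; 4 1 -5)], sign=-1
⇒ 4πI² = 9450/190969
I = (+1)√(9450/190969/(4π)) = 0.06275228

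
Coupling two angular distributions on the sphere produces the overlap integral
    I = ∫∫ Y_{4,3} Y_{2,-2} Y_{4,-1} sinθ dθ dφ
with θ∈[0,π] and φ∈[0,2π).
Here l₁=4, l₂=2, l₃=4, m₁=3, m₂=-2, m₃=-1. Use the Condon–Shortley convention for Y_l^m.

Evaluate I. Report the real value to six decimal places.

Checks pass: Σm=0; 10 even; l₃=4∈[2,6].
(2·4+1)(2·2+1)(2·4+1) = 405
Δ: 2! 6! 2! / 11! → 1/13860
sum: t=0:+1/192 t=1:−1/36 t=2:+1/192 = -5/288
3j²(4 2 4; 0 0 0) = Δ·Π!·Σ² = 20/693  (sign -1)
sum: t=0:+1/480 = 1/480
3j²(4 2 4; 3 -2 -1) = Δ·Π!·Σ² = 3/110  (sign -1)
combine: 4πI² = 405·20/693·3/110 = 270/847
take √, sign +1: I = 0.15927046

0.159270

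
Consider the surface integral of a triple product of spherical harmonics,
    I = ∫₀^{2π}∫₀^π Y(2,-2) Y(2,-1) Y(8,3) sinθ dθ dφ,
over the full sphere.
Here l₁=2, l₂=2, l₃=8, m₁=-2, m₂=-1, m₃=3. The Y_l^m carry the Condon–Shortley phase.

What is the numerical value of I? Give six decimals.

0.000000

l₃=8 ∉ [0,4] — triangle fails ⇒ I = 0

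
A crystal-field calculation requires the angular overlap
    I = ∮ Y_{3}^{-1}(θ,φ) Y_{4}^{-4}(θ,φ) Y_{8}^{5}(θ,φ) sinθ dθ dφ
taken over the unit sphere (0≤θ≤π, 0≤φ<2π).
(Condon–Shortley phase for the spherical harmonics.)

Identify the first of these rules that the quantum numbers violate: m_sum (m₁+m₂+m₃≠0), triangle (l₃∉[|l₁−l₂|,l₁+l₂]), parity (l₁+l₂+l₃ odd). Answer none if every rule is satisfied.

triangle

Σmᵢ = 0  ✓
l₃∈[|l₁−l₂|,l₁+l₂]=[1,7], have l₃=8  ✗
Σlᵢ = 15 ⇒ odd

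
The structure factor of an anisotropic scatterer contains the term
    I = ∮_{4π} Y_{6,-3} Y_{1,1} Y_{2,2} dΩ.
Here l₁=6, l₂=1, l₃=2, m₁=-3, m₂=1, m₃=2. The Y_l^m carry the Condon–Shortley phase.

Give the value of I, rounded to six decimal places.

0.000000

triangle: need 5≤l₃≤7, have 2; I=0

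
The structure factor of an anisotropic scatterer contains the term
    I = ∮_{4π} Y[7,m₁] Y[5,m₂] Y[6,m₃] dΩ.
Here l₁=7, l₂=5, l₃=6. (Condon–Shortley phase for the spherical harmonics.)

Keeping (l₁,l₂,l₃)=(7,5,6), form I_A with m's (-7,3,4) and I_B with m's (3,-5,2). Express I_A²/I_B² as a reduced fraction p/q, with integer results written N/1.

l's match ⇒ only the (l;m) 3-j factors differ between A and B.
A: triangle coeff Δ(7,5,6) = 1/174594420; Σ_t [6,6]: t=6:+1/116121600 = 1/116121600; (3j)²=7/323 [(7 5 6; -7 3 4)], sign=+1
B: triangle coeff Δ(7,5,6) = 1/174594420; Σ_t [0,0]: t=0:+1/9953280 = 1/9953280; (3j)²=2450/138567 [(7 5 6; 3 -5 2)], sign=+1
I_A²/I_B² = (7/323)/(2450/138567) = 429/350

429/350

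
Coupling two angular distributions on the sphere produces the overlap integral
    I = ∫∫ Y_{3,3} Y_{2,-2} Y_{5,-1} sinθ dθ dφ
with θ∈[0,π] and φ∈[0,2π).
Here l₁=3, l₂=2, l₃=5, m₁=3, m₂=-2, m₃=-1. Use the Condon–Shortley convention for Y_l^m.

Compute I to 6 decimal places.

Checks pass: Σm=0; 10 even; l₃=5∈[1,5].
(2·3+1)(2·2+1)(2·5+1) = 385
Δ: 0! 6! 4! / 11! → 1/2310
sum: t=0:+1/144 = 1/144
3j²(3 2 5; 0 0 0) = Δ·Π!·Σ² = 10/231  (sign -1)
sum: t=0:+1/17280 = 1/17280
3j²(3 2 5; 3 -2 -1) = Δ·Π!·Σ² = 1/2310  (sign +1)
combine: 4πI² = 385·10/231·1/2310 = 5/693
take √, sign -1: I = -0.02396147

-0.023961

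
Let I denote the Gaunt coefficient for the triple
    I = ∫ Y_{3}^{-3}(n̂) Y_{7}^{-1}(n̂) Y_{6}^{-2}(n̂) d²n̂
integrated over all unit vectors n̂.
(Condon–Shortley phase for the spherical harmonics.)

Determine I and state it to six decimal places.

m-sum = -3 − 1 − 2 = -6 ≠ 0 ⇒ I = 0

0.000000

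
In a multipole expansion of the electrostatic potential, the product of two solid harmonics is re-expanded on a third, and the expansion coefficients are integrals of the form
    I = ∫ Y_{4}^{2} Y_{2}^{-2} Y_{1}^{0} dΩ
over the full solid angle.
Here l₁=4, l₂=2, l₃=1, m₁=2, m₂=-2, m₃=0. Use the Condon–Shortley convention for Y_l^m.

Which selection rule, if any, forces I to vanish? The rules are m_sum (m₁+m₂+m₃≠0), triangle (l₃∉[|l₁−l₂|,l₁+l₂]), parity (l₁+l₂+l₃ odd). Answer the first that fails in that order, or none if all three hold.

triangle

azimuthal sum: 2 − 2 + 0 = 0  ✓
2 ≤ 1 ≤ 6 (triangle on l)  ✗
L = 4 + 2 + 1 = 7 (odd)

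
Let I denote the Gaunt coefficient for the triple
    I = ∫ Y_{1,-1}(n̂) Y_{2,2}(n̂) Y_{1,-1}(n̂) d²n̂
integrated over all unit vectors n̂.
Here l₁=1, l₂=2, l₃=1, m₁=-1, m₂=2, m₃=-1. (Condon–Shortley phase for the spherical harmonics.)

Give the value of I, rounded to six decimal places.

m-sum 0 ✓  L=4 even ✓  1≤1≤3 ✓
Π(2lᵢ+1) = 3×5×3 = 45
triangle coeff Δ(1,2,1) = 1/30
Σ_t [1,1]: t=1:−1/1 = -1/1
(3j)²=2/15 [(1 2 1; 0 0 0)], sign=+1
Σ_t [2,2]: t=2:+1/4 = 1/4
(3j)²=1/5 [(1 2 1; -1 2 -1)], sign=+1
⇒ 4πI² = 6/5
I = (+1)√(6/5/(4π)) = 0.30901936

0.309019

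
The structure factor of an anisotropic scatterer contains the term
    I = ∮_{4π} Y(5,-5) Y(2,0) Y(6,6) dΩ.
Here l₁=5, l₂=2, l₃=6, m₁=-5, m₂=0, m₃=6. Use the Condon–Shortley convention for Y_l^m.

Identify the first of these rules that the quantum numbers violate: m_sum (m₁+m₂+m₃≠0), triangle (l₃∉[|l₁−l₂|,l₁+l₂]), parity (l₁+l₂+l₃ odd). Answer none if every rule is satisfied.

m_sum

Σmᵢ = 1  ✗
l₃∈[|l₁−l₂|,l₁+l₂]=[3,7], have l₃=6
Σlᵢ = 13 ⇒ odd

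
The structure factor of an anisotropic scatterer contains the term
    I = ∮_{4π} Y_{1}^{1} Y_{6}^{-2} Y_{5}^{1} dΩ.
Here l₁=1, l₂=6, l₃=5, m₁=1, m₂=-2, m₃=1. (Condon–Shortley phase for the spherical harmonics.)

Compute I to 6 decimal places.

0.216205

Checks pass: Σm=0; 12 even; l₃=5∈[5,7].
(2·1+1)(2·6+1)(2·5+1) = 429
Δ: 2! 0! 10! / 13! → 1/858
sum: t=1:−1/14400 = -1/14400
3j²(1 6 5; 0 0 0) = Δ·Π!·Σ² = 6/143  (sign +1)
sum: t=0:+1/34560 = 1/34560
3j²(1 6 5; 1 -2 1) = Δ·Π!·Σ² = 14/429  (sign +1)
combine: 4πI² = 429·6/143·14/429 = 84/143
take √, sign +1: I = 0.21620548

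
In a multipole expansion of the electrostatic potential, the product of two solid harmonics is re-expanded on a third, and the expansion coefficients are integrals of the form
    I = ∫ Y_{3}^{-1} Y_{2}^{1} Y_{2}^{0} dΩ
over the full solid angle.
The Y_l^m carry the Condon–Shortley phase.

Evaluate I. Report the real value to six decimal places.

0.000000

L=7 odd ⇒ parity kills the (l;000) factor ⇒ I = 0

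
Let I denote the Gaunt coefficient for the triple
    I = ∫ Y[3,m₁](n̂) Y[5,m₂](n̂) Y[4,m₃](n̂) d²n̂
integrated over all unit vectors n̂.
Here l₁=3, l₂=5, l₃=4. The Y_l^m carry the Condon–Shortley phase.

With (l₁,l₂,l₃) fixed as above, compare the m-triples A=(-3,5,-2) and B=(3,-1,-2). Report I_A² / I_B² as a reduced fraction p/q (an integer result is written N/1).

14/15

Same 3,5,4: normalisation and zero-m 3j drop out of the ratio.
A: Δ: 4! 2! 6! / 13! → 1/180180; sum: t=4:+1/34560 = 1/34560; 3j²(3 5 4; -3 5 -2) = Δ·Π!·Σ² = 5/286  (sign +1)
B: Δ: 4! 2! 6! / 13! → 1/180180; sum: t=0:+1/2304 = 1/2304; 3j²(3 5 4; 3 -1 -2) = Δ·Π!·Σ² = 75/4004  (sign +1)
I_A²/I_B² = (5/286)/(75/4004) = 14/15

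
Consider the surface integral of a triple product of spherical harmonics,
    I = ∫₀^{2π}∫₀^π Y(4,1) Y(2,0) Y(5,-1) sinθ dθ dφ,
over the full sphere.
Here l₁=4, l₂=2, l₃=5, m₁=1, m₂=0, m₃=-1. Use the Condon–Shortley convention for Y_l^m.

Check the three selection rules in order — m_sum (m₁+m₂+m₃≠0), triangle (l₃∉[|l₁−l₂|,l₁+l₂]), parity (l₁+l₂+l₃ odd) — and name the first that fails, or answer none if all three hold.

parity

Σmᵢ = 0  ✓
l₃∈[|l₁−l₂|,l₁+l₂]=[2,6], have l₃=5  ✓
Σlᵢ = 11 ⇒ odd  ✗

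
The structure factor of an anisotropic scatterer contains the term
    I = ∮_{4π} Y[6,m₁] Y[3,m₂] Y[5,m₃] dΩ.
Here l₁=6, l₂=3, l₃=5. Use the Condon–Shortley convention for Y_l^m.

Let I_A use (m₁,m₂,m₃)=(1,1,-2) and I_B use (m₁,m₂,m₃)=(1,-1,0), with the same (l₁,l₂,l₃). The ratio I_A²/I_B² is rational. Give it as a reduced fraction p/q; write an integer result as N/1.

Same 6,3,5: normalisation and zero-m 3j drop out of the ratio.
A: Δ: 4! 8! 2! / 15! → 1/675675; sum: t=2:+1/5760 t=3:−1/8640 t=4:+1/241920 = 1/16128; 3j²(6 3 5; 1 1 -2) = Δ·Π!·Σ² = 5/1001  (sign -1)
B: Δ: 4! 8! 2! / 15! → 1/675675; sum: t=0:+1/34560 t=1:−1/3456 t=2:+1/5760 = -1/11520; 3j²(6 3 5; 1 -1 0) = Δ·Π!·Σ² = 2/429  (sign +1)
I_A²/I_B² = (5/1001)/(2/429) = 15/14

15/14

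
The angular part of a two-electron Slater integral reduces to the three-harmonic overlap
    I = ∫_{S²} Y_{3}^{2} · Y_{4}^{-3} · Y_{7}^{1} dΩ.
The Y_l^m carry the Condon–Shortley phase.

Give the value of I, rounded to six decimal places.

Rules hold: Σm=0, L=14 even, 1≤7≤7.
N = 7·9·15 = 945
Δ = 0!·6!·8!/15! = 1/45045
Racah Σ t=0..0: t=0:+1/20736 = 1/20736
⇒ 3j(3 4 7; 0 0 0)² = 35/1287, sgn -1
Racah Σ t=0..0: t=0:+1/604800 = 1/604800
⇒ 3j(3 4 7; 2 -3 1)² = 16/15015, sgn +1
4πI² = N·(3j₀)²·(3jₘ)² = 560/20449
I = -1·√(0.0273852/4π) = -0.04668239

-0.046682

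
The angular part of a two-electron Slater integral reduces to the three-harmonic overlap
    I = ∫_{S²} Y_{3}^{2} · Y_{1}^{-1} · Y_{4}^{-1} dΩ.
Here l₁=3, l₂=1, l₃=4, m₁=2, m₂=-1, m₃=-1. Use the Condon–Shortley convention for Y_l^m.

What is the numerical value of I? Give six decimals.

-0.106622

Checks pass: Σm=0; 8 even; l₃=4∈[2,4].
(2·3+1)(2·1+1)(2·4+1) = 189
Δ: 0! 6! 2! / 9! → 1/252
sum: t=0:+1/36 = 1/36
3j²(3 1 4; 0 0 0) = Δ·Π!·Σ² = 4/63  (sign +1)
sum: t=0:+1/240 = 1/240
3j²(3 1 4; 2 -1 -1) = Δ·Π!·Σ² = 1/84  (sign -1)
combine: 4πI² = 189·4/63·1/84 = 1/7
take √, sign -1: I = -0.10662181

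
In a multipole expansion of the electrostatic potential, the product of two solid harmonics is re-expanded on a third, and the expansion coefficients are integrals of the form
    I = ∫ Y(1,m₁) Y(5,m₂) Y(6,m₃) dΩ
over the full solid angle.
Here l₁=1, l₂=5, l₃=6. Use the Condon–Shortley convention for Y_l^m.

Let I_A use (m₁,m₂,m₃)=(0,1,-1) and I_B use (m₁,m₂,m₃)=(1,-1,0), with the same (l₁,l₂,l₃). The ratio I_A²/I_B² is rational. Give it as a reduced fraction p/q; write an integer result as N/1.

7/3

l's match ⇒ only the (l;m) 3-j factors differ between A and B.
A: triangle coeff Δ(1,5,6) = 1/858; Σ_t [0,0]: t=0:+1/17280 = 1/17280; (3j)²=35/858 [(1 5 6; 0 1 -1)], sign=-1
B: triangle coeff Δ(1,5,6) = 1/858; Σ_t [0,0]: t=0:+1/34560 = 1/34560; (3j)²=5/286 [(1 5 6; 1 -1 0)], sign=+1
I_A²/I_B² = (35/858)/(5/286) = 7/3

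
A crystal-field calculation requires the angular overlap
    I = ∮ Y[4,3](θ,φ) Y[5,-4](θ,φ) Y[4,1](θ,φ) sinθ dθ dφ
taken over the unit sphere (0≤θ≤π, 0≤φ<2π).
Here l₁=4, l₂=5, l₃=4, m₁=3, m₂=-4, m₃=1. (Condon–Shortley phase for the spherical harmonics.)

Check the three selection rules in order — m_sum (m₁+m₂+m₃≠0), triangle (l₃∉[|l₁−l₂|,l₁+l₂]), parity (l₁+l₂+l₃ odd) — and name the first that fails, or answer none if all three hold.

parity

azimuthal sum: 3 − 4 + 1 = 0  ✓
1 ≤ 4 ≤ 9 (triangle on l)  ✓
L = 4 + 5 + 4 = 13 (odd)  ✗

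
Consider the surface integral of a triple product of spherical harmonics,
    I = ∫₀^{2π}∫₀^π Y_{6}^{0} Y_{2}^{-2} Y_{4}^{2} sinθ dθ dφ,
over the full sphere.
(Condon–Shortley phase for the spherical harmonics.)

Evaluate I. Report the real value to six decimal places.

Rules hold: Σm=0, L=12 even, 4≤4≤8.
N = 13·5·9 = 585
Δ = 4!·8!·0!/13! = 1/6435
Racah Σ t=2..2: t=2:+1/2304 = 1/2304
⇒ 3j(6 2 4; 0 0 0)² = 5/143, sgn +1
Racah Σ t=0..0: t=0:+1/34560 = 1/34560
⇒ 3j(6 2 4; 0 -2 2)² = 1/429, sgn +1
4πI² = N·(3j₀)²·(3jₘ)² = 75/1573
I = +1·√(0.0476796/4π) = 0.06159725

0.061597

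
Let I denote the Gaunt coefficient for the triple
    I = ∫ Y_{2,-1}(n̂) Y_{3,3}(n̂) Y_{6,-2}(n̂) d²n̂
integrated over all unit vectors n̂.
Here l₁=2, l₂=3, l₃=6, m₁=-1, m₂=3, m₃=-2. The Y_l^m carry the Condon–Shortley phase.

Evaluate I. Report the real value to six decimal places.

l₃=6 ∉ [1,5] — triangle fails ⇒ I = 0

0.000000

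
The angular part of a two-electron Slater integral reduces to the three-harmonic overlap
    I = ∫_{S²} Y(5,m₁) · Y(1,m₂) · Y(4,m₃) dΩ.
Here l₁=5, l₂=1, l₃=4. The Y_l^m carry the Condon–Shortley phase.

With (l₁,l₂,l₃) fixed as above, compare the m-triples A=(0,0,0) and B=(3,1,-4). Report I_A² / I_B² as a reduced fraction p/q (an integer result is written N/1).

25/1

Same 5,1,4: normalisation and zero-m 3j drop out of the ratio.
A: Δ: 2! 8! 0! / 11! → 1/495; sum: t=1:−1/576 = -1/576; 3j²(5 1 4; 0 0 0) = Δ·Π!·Σ² = 5/99  (sign -1)
B: Δ: 2! 8! 0! / 11! → 1/495; sum: t=2:+1/80640 = 1/80640; 3j²(5 1 4; 3 1 -4) = Δ·Π!·Σ² = 1/495  (sign +1)
I_A²/I_B² = (5/99)/(1/495) = 25/1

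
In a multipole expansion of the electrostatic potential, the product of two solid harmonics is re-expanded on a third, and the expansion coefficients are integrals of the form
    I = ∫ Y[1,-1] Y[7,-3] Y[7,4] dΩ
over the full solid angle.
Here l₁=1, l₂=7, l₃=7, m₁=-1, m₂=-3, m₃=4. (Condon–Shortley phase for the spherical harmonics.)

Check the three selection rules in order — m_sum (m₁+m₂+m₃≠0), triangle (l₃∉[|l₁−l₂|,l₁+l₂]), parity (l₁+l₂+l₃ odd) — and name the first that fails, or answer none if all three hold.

parity

azimuthal sum: -1 − 3 + 4 = 0  ✓
6 ≤ 7 ≤ 8 (triangle on l)  ✓
L = 1 + 7 + 7 = 15 (odd)  ✗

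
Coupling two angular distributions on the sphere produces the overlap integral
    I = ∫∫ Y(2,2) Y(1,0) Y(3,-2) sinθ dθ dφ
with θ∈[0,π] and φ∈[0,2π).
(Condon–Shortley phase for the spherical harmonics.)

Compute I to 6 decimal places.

0.184674

m-sum 0 ✓  L=6 even ✓  1≤3≤3 ✓
Π(2lᵢ+1) = 5×3×7 = 105
triangle coeff Δ(2,1,3) = 1/105
Σ_t [0,0]: t=0:+1/4 = 1/4
(3j)²=3/35 [(2 1 3; 0 0 0)], sign=-1
Σ_t [0,0]: t=0:+1/24 = 1/24
(3j)²=1/21 [(2 1 3; 2 0 -2)], sign=-1
⇒ 4πI² = 3/7
I = (+1)√(3/7/(4π)) = 0.18467439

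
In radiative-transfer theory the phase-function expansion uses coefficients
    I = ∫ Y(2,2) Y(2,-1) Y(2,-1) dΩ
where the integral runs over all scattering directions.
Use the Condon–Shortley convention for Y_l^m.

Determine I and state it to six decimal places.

Checks pass: Σm=0; 6 even; l₃=2∈[0,4].
(2·2+1)(2·2+1)(2·2+1) = 125
Δ: 2! 2! 2! / 7! → 1/630
sum: t=0:+1/8 t=1:−1/1 t=2:+1/8 = -3/4
3j²(2 2 2; 0 0 0) = Δ·Π!·Σ² = 2/35  (sign -1)
sum: t=0:+1/4 = 1/4
3j²(2 2 2; 2 -1 -1) = Δ·Π!·Σ² = 3/35  (sign -1)
combine: 4πI² = 125·2/35·3/35 = 30/49
take √, sign +1: I = 0.22072812

0.220728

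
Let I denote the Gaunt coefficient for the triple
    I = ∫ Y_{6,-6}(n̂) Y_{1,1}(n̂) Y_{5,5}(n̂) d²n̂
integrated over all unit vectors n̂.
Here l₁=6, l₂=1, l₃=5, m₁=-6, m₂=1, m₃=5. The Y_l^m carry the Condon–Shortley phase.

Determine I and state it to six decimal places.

0.331940

Rules hold: Σm=0, L=12 even, 5≤5≤7.
N = 13·3·11 = 429
Δ = 2!·10!·0!/13! = 1/858
Racah Σ t=1..1: t=1:−1/14400 = -1/14400
⇒ 3j(6 1 5; 0 0 0)² = 6/143, sgn +1
Racah Σ t=2..2: t=2:+1/7257600 = 1/7257600
⇒ 3j(6 1 5; -6 1 5)² = 1/13, sgn +1
4πI² = N·(3j₀)²·(3jₘ)² = 18/13
I = +1·√(1.38462/4π) = 0.33194004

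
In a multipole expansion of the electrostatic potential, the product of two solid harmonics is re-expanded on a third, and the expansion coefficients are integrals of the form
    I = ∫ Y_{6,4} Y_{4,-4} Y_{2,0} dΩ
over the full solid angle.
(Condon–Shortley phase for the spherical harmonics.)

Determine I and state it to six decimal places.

m-sum 0 ✓  L=12 even ✓  2≤2≤10 ✓
Π(2lᵢ+1) = 13×9×5 = 585
triangle coeff Δ(6,4,2) = 1/6435
Σ_t [4,4]: t=4:+1/2304 = 1/2304
(3j)²=5/143 [(6 4 2; 0 0 0)], sign=+1
Σ_t [0,0]: t=0:+1/161280 = 1/161280
(3j)²=1/143 [(6 4 2; 4 -4 0)], sign=+1
⇒ 4πI² = 225/1573
I = (+1)√(225/1573/(4π)) = 0.10668957

0.106690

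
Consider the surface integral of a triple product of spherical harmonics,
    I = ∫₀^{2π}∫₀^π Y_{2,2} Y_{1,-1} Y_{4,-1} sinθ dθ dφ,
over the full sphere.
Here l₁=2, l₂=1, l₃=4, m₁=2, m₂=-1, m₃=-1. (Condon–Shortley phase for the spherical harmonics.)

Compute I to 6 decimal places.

0.000000

triangle: need 1≤l₃≤3, have 4; I=0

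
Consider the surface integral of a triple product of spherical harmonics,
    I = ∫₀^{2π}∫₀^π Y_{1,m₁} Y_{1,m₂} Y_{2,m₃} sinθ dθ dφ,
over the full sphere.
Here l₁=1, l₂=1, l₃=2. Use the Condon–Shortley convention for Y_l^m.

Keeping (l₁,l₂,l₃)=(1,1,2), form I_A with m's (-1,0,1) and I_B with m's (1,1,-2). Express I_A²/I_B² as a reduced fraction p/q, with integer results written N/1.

1/2

Shared (l₁,l₂,l₃)=(1,1,2): N and (l;000)² cancel in I_A²/I_B².
A: Δ = 0!·2!·2!/5! = 1/30; Racah Σ t=0..0: t=0:+1/2 = 1/2; ⇒ 3j(1 1 2; -1 0 1)² = 1/10, sgn -1
B: Δ = 0!·2!·2!/5! = 1/30; Racah Σ t=0..0: t=0:+1/4 = 1/4; ⇒ 3j(1 1 2; 1 1 -2)² = 1/5, sgn +1
I_A²/I_B² = (1/10)/(1/5) = 1/2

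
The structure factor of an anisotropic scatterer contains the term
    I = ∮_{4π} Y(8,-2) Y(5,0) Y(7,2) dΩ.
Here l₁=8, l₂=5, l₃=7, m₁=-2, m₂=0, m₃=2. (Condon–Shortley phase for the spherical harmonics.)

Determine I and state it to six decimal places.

m-sum 0 ✓  L=20 even ✓  3≤7≤13 ✓
Π(2lᵢ+1) = 17×11×15 = 2805
triangle coeff Δ(8,5,7) = 1/814773960
Σ_t [1,5]: t=1:−1/87091200 t=2:+1/4976640 t=3:−1/2073600 t=4:+1/4976640 t=5:−1/87091200 = -1/9676800
(3j)²=360/46189 [(8 5 7; 0 0 0)], sign=+1
Σ_t [1,5]: t=1:−1/1045094400 t=2:+1/23224320 t=3:−1/4354560 t=4:+1/4976640 t=5:−1/41472000 = -1/93312000
(3j)²=32/138567 [(8 5 7; -2 0 2)], sign=+1
⇒ 4πI² = 57600/11408683
I = (+1)√(57600/11408683/(4π)) = 0.02004419

0.020044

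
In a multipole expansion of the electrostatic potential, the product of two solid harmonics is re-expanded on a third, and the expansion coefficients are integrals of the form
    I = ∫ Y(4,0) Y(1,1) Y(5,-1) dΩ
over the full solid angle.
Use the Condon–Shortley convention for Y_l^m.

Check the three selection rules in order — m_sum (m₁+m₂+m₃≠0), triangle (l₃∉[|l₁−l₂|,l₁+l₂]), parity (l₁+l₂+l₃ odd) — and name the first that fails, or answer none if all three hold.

azimuthal sum: 0 + 1 − 1 = 0  ✓
3 ≤ 5 ≤ 5 (triangle on l)  ✓
L = 4 + 1 + 5 = 10 (even)  ✓

none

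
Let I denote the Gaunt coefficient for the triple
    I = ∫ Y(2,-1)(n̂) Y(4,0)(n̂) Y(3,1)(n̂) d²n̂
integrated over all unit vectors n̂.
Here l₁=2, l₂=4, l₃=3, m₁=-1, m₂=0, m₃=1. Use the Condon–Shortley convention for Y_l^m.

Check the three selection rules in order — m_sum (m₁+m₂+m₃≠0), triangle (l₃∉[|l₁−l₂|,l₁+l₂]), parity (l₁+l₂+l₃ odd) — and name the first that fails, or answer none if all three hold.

parity

m₁+m₂+m₃ = -1 + 0 + 1 = 0  ✓
triangle: |2−4|=2 ≤ l₃=3 ≤ 2+4=6  ✓
parity: l₁+l₂+l₃ = 9 is odd  ✗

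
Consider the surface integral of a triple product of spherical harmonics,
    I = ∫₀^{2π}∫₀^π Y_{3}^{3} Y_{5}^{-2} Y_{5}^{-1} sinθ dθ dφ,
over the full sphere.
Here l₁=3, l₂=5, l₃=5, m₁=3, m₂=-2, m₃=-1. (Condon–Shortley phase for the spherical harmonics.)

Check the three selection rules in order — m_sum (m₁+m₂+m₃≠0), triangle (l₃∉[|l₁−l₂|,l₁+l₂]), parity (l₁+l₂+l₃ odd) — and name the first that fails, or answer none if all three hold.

parity

m₁+m₂+m₃ = 3 − 2 − 1 = 0  ✓
triangle: |3−5|=2 ≤ l₃=5 ≤ 3+5=8  ✓
parity: l₁+l₂+l₃ = 13 is odd  ✗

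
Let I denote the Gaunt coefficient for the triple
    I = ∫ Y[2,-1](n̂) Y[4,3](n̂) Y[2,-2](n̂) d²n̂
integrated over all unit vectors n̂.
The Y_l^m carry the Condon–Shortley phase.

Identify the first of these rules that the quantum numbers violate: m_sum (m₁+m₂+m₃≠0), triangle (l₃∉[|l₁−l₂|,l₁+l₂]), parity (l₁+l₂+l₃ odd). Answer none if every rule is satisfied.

none

m₁+m₂+m₃ = -1 + 3 − 2 = 0  ✓
triangle: |2−4|=2 ≤ l₃=2 ≤ 2+4=6  ✓
parity: l₁+l₂+l₃ = 8 is even  ✓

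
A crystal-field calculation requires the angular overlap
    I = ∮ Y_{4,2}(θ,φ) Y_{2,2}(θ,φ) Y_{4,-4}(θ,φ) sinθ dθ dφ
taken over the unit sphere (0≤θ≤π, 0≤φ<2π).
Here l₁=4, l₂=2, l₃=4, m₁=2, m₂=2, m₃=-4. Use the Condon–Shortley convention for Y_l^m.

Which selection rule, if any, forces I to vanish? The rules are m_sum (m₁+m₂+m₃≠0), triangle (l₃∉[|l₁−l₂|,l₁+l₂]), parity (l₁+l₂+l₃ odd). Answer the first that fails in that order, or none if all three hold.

none

m₁+m₂+m₃ = 2 + 2 − 4 = 0  ✓
triangle: |4−2|=2 ≤ l₃=4 ≤ 4+2=6  ✓
parity: l₁+l₂+l₃ = 10 is even  ✓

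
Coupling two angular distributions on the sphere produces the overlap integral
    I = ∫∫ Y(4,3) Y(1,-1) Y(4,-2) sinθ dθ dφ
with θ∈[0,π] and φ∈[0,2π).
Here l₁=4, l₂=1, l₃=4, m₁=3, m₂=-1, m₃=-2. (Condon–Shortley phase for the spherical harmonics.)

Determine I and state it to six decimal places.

0.000000

Σlᵢ=9 odd — θ-integrand is odd under cosθ→−cosθ; I=0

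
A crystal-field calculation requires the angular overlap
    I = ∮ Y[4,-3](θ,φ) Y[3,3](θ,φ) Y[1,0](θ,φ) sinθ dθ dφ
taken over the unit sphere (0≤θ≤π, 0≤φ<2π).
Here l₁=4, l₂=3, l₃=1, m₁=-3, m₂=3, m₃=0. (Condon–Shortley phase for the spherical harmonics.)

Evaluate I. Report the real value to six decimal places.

-0.162868

Rules hold: Σm=0, L=8 even, 1≤1≤7.
N = 9·7·3 = 189
Δ = 6!·2!·0!/9! = 1/252
Racah Σ t=3..3: t=3:−1/36 = -1/36
⇒ 3j(4 3 1; 0 0 0)² = 4/63, sgn +1
Racah Σ t=6..6: t=6:+1/720 = 1/720
⇒ 3j(4 3 1; -3 3 0)² = 1/36, sgn -1
4πI² = N·(3j₀)²·(3jₘ)² = 1/3
I = -1·√(0.333333/4π) = -0.16286750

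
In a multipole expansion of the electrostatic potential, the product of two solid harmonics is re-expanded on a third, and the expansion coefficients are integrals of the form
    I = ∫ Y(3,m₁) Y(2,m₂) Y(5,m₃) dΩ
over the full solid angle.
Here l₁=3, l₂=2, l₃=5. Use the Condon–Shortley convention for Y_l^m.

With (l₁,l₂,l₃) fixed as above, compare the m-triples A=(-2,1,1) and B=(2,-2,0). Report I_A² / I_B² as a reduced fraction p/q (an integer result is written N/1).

Shared (l₁,l₂,l₃)=(3,2,5): N and (l;000)² cancel in I_A²/I_B².
A: Δ = 0!·6!·4!/11! = 1/2310; Racah Σ t=0..0: t=0:+1/720 = 1/720; ⇒ 3j(3 2 5; -2 1 1)² = 4/385, sgn +1
B: Δ = 0!·6!·4!/11! = 1/2310; Racah Σ t=0..0: t=0:+1/2880 = 1/2880; ⇒ 3j(3 2 5; 2 -2 0)² = 1/462, sgn -1
I_A²/I_B² = (4/385)/(1/462) = 24/5

24/5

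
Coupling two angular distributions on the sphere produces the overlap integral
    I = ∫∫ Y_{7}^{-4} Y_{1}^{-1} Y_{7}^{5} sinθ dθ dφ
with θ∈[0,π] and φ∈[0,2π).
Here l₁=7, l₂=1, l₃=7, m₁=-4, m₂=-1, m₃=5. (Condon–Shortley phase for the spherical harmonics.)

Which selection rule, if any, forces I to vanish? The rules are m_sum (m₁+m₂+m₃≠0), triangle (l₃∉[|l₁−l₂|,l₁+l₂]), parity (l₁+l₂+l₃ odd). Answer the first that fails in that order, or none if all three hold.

m₁+m₂+m₃ = -4 − 1 + 5 = 0  ✓
triangle: |7−1|=6 ≤ l₃=7 ≤ 7+1=8  ✓
parity: l₁+l₂+l₃ = 15 is odd  ✗

parity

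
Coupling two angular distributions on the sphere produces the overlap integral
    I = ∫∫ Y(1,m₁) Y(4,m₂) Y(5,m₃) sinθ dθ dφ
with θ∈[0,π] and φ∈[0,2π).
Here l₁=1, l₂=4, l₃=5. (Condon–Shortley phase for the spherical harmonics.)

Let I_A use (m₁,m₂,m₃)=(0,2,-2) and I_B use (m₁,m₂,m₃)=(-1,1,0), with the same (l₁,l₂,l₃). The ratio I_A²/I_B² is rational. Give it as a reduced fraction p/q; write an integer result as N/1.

21/10

l's match ⇒ only the (l;m) 3-j factors differ between A and B.
A: triangle coeff Δ(1,4,5) = 1/495; Σ_t [0,0]: t=0:+1/1440 = 1/1440; (3j)²=7/165 [(1 4 5; 0 2 -2)], sign=-1
B: triangle coeff Δ(1,4,5) = 1/495; Σ_t [0,0]: t=0:+1/1440 = 1/1440; (3j)²=2/99 [(1 4 5; -1 1 0)], sign=-1
I_A²/I_B² = (7/165)/(2/99) = 21/10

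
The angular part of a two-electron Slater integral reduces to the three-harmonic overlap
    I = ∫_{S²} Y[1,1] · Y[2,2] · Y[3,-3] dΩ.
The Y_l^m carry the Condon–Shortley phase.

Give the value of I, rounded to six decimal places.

-0.319865

m-sum 0 ✓  L=6 even ✓  1≤3≤3 ✓
Π(2lᵢ+1) = 3×5×7 = 105
triangle coeff Δ(1,2,3) = 1/105
Σ_t [0,0]: t=0:+1/4 = 1/4
(3j)²=3/35 [(1 2 3; 0 0 0)], sign=-1
Σ_t [0,0]: t=0:+1/48 = 1/48
(3j)²=1/7 [(1 2 3; 1 2 -3)], sign=+1
⇒ 4πI² = 9/7
I = (-1)√(9/7/(4π)) = -0.31986543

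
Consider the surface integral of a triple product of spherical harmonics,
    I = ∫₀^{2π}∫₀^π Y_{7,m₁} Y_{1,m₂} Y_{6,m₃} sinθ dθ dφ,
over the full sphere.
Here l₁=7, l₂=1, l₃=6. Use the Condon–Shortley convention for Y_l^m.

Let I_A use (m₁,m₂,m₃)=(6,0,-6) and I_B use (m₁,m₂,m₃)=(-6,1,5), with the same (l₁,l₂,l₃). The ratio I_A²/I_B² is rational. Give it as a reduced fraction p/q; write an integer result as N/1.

Shared (l₁,l₂,l₃)=(7,1,6): N and (l;000)² cancel in I_A²/I_B².
A: Δ = 2!·12!·0!/15! = 1/1365; Racah Σ t=1..1: t=1:−1/479001600 = -1/479001600; ⇒ 3j(7 1 6; 6 0 -6)² = 1/105, sgn -1
B: Δ = 2!·12!·0!/15! = 1/1365; Racah Σ t=2..2: t=2:+1/79833600 = 1/79833600; ⇒ 3j(7 1 6; -6 1 5)² = 2/35, sgn -1
I_A²/I_B² = (1/105)/(2/35) = 1/6

1/6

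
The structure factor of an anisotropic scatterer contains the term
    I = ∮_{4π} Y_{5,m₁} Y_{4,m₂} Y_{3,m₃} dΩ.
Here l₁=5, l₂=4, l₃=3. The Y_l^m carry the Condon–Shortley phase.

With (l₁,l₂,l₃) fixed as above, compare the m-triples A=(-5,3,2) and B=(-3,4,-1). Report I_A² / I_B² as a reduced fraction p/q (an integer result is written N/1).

Shared (l₁,l₂,l₃)=(5,4,3): N and (l;000)² cancel in I_A²/I_B².
A: Δ = 6!·4!·2!/13! = 1/180180; Racah Σ t=6..6: t=6:+1/17280 = 1/17280; ⇒ 3j(5 4 3; -5 3 2)² = 35/858, sgn -1
B: Δ = 6!·4!·2!/13! = 1/180180; Racah Σ t=6..6: t=6:+1/5760 = 1/5760; ⇒ 3j(5 4 3; -3 4 -1)² = 56/2145, sgn +1
I_A²/I_B² = (35/858)/(56/2145) = 25/16

25/16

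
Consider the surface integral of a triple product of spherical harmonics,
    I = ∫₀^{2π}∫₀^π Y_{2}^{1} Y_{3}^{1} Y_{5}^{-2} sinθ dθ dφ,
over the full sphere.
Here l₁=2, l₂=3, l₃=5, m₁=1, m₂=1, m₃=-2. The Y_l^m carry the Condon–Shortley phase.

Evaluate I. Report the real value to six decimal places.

0.245532

m-sum 0 ✓  L=10 even ✓  1≤5≤5 ✓
Π(2lᵢ+1) = 5×7×11 = 385
triangle coeff Δ(2,3,5) = 1/2310
Σ_t [0,0]: t=0:+1/144 = 1/144
(3j)²=10/231 [(2 3 5; 0 0 0)], sign=-1
Σ_t [0,0]: t=0:+1/288 = 1/288
(3j)²=1/22 [(2 3 5; 1 1 -2)], sign=-1
⇒ 4πI² = 25/33
I = (+1)√(25/33/(4π)) = 0.24553200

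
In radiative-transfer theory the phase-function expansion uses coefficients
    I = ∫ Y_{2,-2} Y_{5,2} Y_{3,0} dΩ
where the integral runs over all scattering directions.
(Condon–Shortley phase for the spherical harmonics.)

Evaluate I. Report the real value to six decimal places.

m-sum 0 ✓  L=10 even ✓  3≤3≤7 ✓
Π(2lᵢ+1) = 5×11×7 = 385
triangle coeff Δ(2,5,3) = 1/2310
Σ_t [2,2]: t=2:+1/144 = 1/144
(3j)²=10/231 [(2 5 3; 0 0 0)], sign=-1
Σ_t [4,4]: t=4:+1/864 = 1/864
(3j)²=1/66 [(2 5 3; -2 2 0)], sign=-1
⇒ 4πI² = 25/99
I = (+1)√(25/99/(4π)) = 0.14175797

0.141758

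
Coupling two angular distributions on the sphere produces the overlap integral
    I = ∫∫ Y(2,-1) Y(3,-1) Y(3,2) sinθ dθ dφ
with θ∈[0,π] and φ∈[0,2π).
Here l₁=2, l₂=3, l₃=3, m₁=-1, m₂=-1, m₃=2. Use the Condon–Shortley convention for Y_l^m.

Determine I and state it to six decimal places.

0.162868

Rules hold: Σm=0, L=8 even, 1≤3≤5.
N = 5·7·7 = 245
Δ = 2!·2!·4!/9! = 1/3780
Racah Σ t=0..2: t=0:+1/24 t=1:−1/4 t=2:+1/24 = -1/6
⇒ 3j(2 3 3; 0 0 0)² = 4/105, sgn +1
Racah Σ t=1..2: t=1:−1/12 t=2:+1/48 = -1/16
⇒ 3j(2 3 3; -1 -1 2)² = 1/28, sgn +1
4πI² = N·(3j₀)²·(3jₘ)² = 1/3
I = +1·√(0.333333/4π) = 0.16286750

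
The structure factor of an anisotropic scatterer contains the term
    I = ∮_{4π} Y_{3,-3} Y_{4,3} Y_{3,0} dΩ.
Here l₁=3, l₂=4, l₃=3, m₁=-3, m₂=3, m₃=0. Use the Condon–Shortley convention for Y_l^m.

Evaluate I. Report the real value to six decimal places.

Checks pass: Σm=0; 10 even; l₃=3∈[1,7].
(2·3+1)(2·4+1)(2·3+1) = 441
Δ: 4! 2! 4! / 11! → 1/34650
sum: t=1:−1/72 t=2:+1/16 t=3:−1/72 = 5/144
3j²(3 4 3; 0 0 0) = Δ·Π!·Σ² = 2/77  (sign -1)
sum: t=4:+1/288 = 1/288
3j²(3 4 3; -3 3 0) = Δ·Π!·Σ² = 1/22  (sign -1)
combine: 4πI² = 441·2/77·1/22 = 63/121
take √, sign +1: I = 0.20355073

0.203551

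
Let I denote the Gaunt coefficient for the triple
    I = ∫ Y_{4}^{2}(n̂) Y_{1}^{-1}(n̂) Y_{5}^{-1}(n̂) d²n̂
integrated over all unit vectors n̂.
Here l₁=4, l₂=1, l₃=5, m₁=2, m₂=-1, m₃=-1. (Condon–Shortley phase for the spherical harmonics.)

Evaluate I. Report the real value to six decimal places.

Rules hold: Σm=0, L=10 even, 3≤5≤5.
N = 9·3·11 = 297
Δ = 0!·8!·2!/11! = 1/495
Racah Σ t=0..0: t=0:+1/576 = 1/576
⇒ 3j(4 1 5; 0 0 0)² = 5/99, sgn -1
Racah Σ t=0..0: t=0:+1/2880 = 1/2880
⇒ 3j(4 1 5; 2 -1 -1)² = 2/165, sgn +1
4πI² = N·(3j₀)²·(3jₘ)² = 2/11
I = -1·√(0.181818/4π) = -0.12028562

-0.120286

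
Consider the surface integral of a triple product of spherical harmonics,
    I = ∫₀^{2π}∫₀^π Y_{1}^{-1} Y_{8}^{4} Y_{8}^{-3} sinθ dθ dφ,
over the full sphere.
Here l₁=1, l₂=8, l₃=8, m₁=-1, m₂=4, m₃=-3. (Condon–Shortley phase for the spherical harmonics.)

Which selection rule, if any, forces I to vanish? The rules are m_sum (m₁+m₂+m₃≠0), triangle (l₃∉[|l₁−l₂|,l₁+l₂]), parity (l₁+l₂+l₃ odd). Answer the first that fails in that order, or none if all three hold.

Σmᵢ = 0  ✓
l₃∈[|l₁−l₂|,l₁+l₂]=[7,9], have l₃=8  ✓
Σlᵢ = 17 ⇒ odd  ✗

parity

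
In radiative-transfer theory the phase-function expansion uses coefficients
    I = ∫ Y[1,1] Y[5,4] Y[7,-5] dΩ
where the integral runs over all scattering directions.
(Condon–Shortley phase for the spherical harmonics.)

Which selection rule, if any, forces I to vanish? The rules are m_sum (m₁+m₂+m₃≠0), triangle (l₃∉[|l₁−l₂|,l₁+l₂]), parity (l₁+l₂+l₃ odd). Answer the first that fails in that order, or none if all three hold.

Σmᵢ = 0  ✓
l₃∈[|l₁−l₂|,l₁+l₂]=[4,6], have l₃=7  ✗
Σlᵢ = 13 ⇒ odd

triangle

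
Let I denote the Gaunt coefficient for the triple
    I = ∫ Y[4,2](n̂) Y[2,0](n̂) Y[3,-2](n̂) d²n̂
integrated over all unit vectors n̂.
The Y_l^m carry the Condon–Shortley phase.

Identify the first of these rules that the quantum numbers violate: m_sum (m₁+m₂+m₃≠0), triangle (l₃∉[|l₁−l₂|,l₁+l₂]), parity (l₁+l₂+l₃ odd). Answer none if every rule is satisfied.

parity

m₁+m₂+m₃ = 2 + 0 − 2 = 0  ✓
triangle: |4−2|=2 ≤ l₃=3 ≤ 4+2=6  ✓
parity: l₁+l₂+l₃ = 9 is odd  ✗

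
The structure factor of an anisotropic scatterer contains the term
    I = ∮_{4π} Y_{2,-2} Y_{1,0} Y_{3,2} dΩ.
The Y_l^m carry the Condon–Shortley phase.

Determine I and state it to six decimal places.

Rules hold: Σm=0, L=6 even, 1≤3≤3.
N = 5·3·7 = 105
Δ = 0!·4!·2!/7! = 1/105
Racah Σ t=0..0: t=0:+1/4 = 1/4
⇒ 3j(2 1 3; 0 0 0)² = 3/35, sgn -1
Racah Σ t=0..0: t=0:+1/24 = 1/24
⇒ 3j(2 1 3; -2 0 2)² = 1/21, sgn -1
4πI² = N·(3j₀)²·(3jₘ)² = 3/7
I = +1·√(0.428571/4π) = 0.18467439

0.184674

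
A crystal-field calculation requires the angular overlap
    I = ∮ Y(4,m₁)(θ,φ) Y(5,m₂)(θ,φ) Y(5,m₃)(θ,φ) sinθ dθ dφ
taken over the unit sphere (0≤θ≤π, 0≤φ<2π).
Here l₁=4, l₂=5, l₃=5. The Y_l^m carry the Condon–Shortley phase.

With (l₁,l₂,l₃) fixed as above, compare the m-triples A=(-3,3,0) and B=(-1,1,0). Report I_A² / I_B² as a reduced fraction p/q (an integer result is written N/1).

6/1

Same 4,5,5: normalisation and zero-m 3j drop out of the ratio.
A: Δ: 4! 4! 6! / 15! → 1/3153150; sum: t=3:−1/17280 t=4:+1/6912 = 1/11520; 3j²(4 5 5; -3 3 0) = Δ·Π!·Σ² = 2/143  (sign -1)
B: Δ: 4! 4! 6! / 15! → 1/3153150; sum: t=1:−1/17280 t=2:+1/1152 t=3:−1/864 t=4:+1/6912 = -7/34560; 3j²(4 5 5; -1 1 0) = Δ·Π!·Σ² = 1/429  (sign +1)
I_A²/I_B² = (2/143)/(1/429) = 6/1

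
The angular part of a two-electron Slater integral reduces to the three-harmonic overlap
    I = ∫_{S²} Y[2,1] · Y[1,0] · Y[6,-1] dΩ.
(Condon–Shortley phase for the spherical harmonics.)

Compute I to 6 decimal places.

0.000000

l₃=6 ∉ [1,3] — triangle fails ⇒ I = 0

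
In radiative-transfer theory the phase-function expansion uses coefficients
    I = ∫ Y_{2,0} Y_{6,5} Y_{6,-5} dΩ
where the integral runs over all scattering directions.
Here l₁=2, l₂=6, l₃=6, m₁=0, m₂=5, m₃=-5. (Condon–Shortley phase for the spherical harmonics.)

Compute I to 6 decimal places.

0.126157

m-sum 0 ✓  L=14 even ✓  4≤6≤8 ✓
Π(2lᵢ+1) = 5×13×13 = 845
triangle coeff Δ(2,6,6) = 1/90090
Σ_t [0,2]: t=0:+1/69120 t=1:−1/14400 t=2:+1/69120 = -7/172800
(3j)²=14/715 [(2 6 6; 0 0 0)], sign=-1
Σ_t [1,2]: t=1:−1/3628800 t=2:+1/1451520 = 1/2419200
(3j)²=11/910 [(2 6 6; 0 5 -5)], sign=-1
⇒ 4πI² = 1/5
I = (+1)√(1/5/(4π)) = 0.12615663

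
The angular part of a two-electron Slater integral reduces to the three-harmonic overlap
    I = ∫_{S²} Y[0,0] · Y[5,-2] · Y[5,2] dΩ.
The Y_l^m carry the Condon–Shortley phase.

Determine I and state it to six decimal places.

m-sum 0 ✓  L=10 even ✓  5≤5≤5 ✓
Π(2lᵢ+1) = 1×11×11 = 121
triangle coeff Δ(0,5,5) = 1/11
Σ_t [0,0]: t=0:+1/14400 = 1/14400
(3j)²=1/11 [(0 5 5; 0 0 0)], sign=-1
Σ_t [0,0]: t=0:+1/30240 = 1/30240
(3j)²=1/11 [(0 5 5; 0 -2 2)], sign=-1
⇒ 4πI² = 1/1
I = (+1)√(1/1/(4π)) = 0.28209479

0.282095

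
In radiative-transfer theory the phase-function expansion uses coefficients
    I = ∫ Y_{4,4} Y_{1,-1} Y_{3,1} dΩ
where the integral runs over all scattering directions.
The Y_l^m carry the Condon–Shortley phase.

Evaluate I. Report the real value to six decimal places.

Σmᵢ = 4 ≠ 0, so the φ-integral vanishes; I = 0

0.000000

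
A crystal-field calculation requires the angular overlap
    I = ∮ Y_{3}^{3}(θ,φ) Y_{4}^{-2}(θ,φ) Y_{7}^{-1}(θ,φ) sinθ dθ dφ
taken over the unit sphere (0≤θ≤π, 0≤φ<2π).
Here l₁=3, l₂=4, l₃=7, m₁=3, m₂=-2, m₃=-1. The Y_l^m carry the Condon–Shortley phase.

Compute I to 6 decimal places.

Checks pass: Σm=0; 14 even; l₃=7∈[1,7].
(2·3+1)(2·4+1)(2·7+1) = 945
Δ: 0! 6! 8! / 15! → 1/45045
sum: t=0:+1/20736 = 1/20736
3j²(3 4 7; 0 0 0) = Δ·Π!·Σ² = 35/1287  (sign -1)
sum: t=0:+1/1036800 = 1/1036800
3j²(3 4 7; 3 -2 -1) = Δ·Π!·Σ² = 4/6435  (sign +1)
combine: 4πI² = 945·35/1287·4/6435 = 980/61347
take √, sign -1: I = -0.03565426

-0.035654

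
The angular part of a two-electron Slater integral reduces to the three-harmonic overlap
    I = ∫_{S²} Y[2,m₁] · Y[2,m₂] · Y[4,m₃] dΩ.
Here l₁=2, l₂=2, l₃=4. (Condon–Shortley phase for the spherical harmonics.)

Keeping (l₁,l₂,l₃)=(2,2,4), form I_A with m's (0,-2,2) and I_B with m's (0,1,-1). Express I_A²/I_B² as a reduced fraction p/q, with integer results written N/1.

1/2

Same 2,2,4: normalisation and zero-m 3j drop out of the ratio.
A: Δ: 0! 4! 4! / 9! → 1/630; sum: t=0:+1/96 = 1/96; 3j²(2 2 4; 0 -2 2) = Δ·Π!·Σ² = 1/42  (sign +1)
B: Δ: 0! 4! 4! / 9! → 1/630; sum: t=0:+1/24 = 1/24; 3j²(2 2 4; 0 1 -1) = Δ·Π!·Σ² = 1/21  (sign -1)
I_A²/I_B² = (1/42)/(1/21) = 1/2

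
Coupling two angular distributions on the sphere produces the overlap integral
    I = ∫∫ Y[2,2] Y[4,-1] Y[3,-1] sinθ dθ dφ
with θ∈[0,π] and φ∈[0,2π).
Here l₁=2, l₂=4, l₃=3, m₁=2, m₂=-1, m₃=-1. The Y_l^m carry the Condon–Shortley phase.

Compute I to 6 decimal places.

0.000000

l₁+l₂+l₃=9 is odd: 3j(l;000)=0 ⇒ I=0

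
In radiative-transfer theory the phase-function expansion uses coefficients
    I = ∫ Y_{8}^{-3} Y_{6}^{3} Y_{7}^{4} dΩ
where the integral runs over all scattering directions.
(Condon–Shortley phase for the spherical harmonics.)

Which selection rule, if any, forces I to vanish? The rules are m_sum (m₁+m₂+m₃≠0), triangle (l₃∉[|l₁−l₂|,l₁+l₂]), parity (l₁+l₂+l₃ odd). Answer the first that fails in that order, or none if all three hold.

m_sum

Σmᵢ = 4  ✗
l₃∈[|l₁−l₂|,l₁+l₂]=[2,14], have l₃=7
Σlᵢ = 21 ⇒ odd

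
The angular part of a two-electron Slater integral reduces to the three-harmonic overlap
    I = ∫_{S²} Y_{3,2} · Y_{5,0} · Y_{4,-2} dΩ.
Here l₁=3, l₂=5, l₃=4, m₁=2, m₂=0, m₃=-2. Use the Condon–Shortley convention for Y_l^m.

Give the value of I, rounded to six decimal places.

-0.171327

Rules hold: Σm=0, L=12 even, 2≤4≤8.
N = 7·11·9 = 693
Δ = 4!·2!·6!/13! = 1/180180
Racah Σ t=1..3: t=1:−1/576 t=2:+1/144 t=3:−1/576 = 1/288
⇒ 3j(3 5 4; 0 0 0)² = 20/1001, sgn +1
Racah Σ t=0..1: t=0:+1/2880 t=1:−1/576 = -1/720
⇒ 3j(3 5 4; 2 0 -2)² = 80/3003, sgn -1
4πI² = N·(3j₀)²·(3jₘ)² = 4800/13013
I = -1·√(0.368862/4π) = -0.17132746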